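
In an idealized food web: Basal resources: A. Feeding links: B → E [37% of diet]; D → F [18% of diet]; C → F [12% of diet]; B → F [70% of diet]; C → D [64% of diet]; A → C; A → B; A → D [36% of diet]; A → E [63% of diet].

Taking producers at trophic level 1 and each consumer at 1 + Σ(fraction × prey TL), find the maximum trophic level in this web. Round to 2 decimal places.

B: 1 + 1 = 2
C: 1 + 1 = 2
D: 1 + (0.64×2 + 0.36×1) = 2.64
E: 1 + (0.63×1 + 0.37×2) = 2.37
F: 1 + (0.18×2.64 + 0.12×2 + 0.7×2) = 3.1152

3.12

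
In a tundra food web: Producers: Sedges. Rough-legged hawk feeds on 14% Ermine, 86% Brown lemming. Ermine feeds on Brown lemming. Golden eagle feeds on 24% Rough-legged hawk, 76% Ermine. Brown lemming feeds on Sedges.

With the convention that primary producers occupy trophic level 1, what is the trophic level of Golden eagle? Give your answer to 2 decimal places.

4.03

Brown lemming: 1 + 1 = 2
Ermine: 1 + 2 = 3
Rough-legged hawk: 1 + (0.14×3 + 0.86×2) = 3.14
Golden eagle: 1 + (0.24×3.14 + 0.76×3) = 4.0336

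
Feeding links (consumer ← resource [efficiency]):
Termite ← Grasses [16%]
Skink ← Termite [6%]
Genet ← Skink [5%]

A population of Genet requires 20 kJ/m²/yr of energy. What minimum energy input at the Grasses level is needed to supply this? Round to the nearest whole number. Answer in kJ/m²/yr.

Cumulative transfer efficiency: 0.16 × 0.06 × 0.05 = 0.00048
Grasses energy = 20 / 0.00048 = 41667 kJ/m²/yr

41667 kJ/m²/yr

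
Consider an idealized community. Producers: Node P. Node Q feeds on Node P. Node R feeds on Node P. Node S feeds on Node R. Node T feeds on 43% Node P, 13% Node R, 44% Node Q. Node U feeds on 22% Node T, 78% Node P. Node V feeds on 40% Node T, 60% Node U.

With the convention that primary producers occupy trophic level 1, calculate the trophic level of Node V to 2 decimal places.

3.44

Node Q: 1 + 1 = 2
Node R: 1 + 1 = 2
Node S: 1 + 2 = 3
Node T: 1 + (0.43×1 + 0.13×2 + 0.44×2) = 2.57
Node U: 1 + (0.22×2.57 + 0.78×1) = 2.3454
Node V: 1 + (0.4×2.57 + 0.6×2.3454) = 3.43524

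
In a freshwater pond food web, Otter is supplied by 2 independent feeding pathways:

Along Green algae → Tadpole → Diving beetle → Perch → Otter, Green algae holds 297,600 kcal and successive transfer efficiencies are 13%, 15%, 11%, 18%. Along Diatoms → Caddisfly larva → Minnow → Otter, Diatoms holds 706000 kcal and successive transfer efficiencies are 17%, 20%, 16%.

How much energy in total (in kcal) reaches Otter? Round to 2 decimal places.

3955.54 kcal

Via Green algae: 297600 × 0.13 × 0.15 × 0.11 × 0.18 = 114.90336 kcal
Via Diatoms: 706000 × 0.17 × 0.2 × 0.16 = 3840.64 kcal
Total at Otter: 114.90336 + 3840.64 = 3955.54336 kcal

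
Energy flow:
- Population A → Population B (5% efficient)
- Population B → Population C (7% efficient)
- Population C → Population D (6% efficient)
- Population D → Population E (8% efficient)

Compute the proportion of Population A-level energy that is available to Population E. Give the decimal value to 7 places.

0.0000168

Product of link efficiencies: 0.05 × 0.07 × 0.06 × 0.08 = 0.0000168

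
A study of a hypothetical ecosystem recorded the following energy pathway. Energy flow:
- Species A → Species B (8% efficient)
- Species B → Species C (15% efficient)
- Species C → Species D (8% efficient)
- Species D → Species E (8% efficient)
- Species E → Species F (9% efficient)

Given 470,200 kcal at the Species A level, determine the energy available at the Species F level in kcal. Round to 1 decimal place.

3.3 kcal

Species B: 470200 × 0.08 = 37616 kcal
Species C: 37616 × 0.15 = 5642.4 kcal
Species D: 5642.4 × 0.08 = 451.392 kcal
Species E: 451.392 × 0.08 = 36.11136 kcal
Species F: 36.11136 × 0.09 = 3.2500224 kcal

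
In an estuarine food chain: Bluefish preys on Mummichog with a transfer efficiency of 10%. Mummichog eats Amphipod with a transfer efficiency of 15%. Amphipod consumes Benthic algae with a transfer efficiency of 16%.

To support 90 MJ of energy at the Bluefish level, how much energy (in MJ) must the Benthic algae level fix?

Cumulative transfer efficiency: 0.16 × 0.15 × 0.1 = 0.0024
Benthic algae energy = 90 / 0.0024 = 37500 MJ

37500 MJ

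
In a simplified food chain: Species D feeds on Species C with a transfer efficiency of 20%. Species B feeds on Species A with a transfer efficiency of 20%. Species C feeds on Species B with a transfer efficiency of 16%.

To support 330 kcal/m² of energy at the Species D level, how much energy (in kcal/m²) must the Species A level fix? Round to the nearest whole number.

Cumulative transfer efficiency: 0.2 × 0.16 × 0.2 = 0.0064
Species A energy = 330 / 0.0064 = 51563 kcal/m²

51563 kcal/m²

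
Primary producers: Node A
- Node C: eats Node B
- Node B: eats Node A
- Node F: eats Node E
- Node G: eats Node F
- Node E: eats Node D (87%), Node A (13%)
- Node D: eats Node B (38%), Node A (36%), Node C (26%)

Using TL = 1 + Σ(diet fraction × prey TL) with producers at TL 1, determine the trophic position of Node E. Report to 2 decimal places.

3.65

Node B: 1 + 1 = 2
Node C: 1 + 2 = 3
Node D: 1 + (0.38×2 + 0.36×1 + 0.26×3) = 2.9
Node E: 1 + (0.87×2.9 + 0.13×1) = 3.653
Node F: 1 + 3.653 = 4.653
Node G: 1 + 4.653 = 5.653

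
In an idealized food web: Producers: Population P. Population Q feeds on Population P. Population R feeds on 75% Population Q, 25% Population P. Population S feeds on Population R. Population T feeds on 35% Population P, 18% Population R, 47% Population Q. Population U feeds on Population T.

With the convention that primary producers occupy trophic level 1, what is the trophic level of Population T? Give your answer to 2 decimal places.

Population Q: 1 + 1 = 2
Population R: 1 + (0.75×2 + 0.25×1) = 2.75
Population S: 1 + 2.75 = 3.75
Population T: 1 + (0.35×1 + 0.18×2.75 + 0.47×2) = 2.785
Population U: 1 + 2.785 = 3.785

2.79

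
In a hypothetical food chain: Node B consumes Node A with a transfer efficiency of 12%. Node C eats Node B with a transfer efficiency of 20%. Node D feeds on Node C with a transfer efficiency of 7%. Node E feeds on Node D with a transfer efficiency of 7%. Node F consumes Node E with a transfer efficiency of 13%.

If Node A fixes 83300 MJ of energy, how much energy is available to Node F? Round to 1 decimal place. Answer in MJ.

1.3 MJ

Node B: 83300 × 0.12 = 9996 MJ
Node C: 9996 × 0.2 = 1999.2 MJ
Node D: 1999.2 × 0.07 = 139.944 MJ
Node E: 139.944 × 0.07 = 9.79608 MJ
Node F: 9.79608 × 0.13 = 1.2734904 MJ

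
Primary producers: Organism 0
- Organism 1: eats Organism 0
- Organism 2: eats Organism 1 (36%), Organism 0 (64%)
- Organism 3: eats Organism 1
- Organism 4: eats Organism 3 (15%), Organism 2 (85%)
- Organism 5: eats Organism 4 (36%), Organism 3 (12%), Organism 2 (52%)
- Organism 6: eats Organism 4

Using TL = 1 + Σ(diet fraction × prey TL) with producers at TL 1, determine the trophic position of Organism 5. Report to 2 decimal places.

3.83

Organism 1: 1 + 1 = 2
Organism 2: 1 + (0.36×2 + 0.64×1) = 2.36
Organism 3: 1 + 2 = 3
Organism 4: 1 + (0.15×3 + 0.85×2.36) = 3.456
Organism 5: 1 + (0.36×3.456 + 0.12×3 + 0.52×2.36) = 3.83136
Organism 6: 1 + 3.456 = 4.456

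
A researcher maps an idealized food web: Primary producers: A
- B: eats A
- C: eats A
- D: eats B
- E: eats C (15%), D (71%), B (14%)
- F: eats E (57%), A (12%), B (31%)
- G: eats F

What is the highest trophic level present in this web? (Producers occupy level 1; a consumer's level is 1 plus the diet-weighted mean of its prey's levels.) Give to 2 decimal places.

B: 1 + 1 = 2
C: 1 + 1 = 2
D: 1 + 2 = 3
E: 1 + (0.15×2 + 0.71×3 + 0.14×2) = 3.71
F: 1 + (0.57×3.71 + 0.12×1 + 0.31×2) = 3.8547
G: 1 + 3.8547 = 4.8547

4.85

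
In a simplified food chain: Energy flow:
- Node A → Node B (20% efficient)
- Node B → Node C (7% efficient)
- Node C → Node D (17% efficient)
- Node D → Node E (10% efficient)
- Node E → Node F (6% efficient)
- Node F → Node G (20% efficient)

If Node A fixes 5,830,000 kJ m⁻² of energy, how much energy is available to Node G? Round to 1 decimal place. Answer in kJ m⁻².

Node B: 5830000 × 0.2 = 1166000 kJ m⁻²
Node C: 1166000 × 0.07 = 81620 kJ m⁻²
Node D: 81620 × 0.17 = 13875.4 kJ m⁻²
Node E: 13875.4 × 0.1 = 1387.54 kJ m⁻²
Node F: 1387.54 × 0.06 = 83.2524 kJ m⁻²
Node G: 83.2524 × 0.2 = 16.65048 kJ m⁻²

16.7 kJ m⁻²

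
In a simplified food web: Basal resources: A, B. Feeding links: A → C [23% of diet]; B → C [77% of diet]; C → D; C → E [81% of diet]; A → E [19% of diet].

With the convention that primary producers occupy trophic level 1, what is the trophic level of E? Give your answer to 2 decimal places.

C: 1 + (0.23×1 + 0.77×1) = 2
D: 1 + 2 = 3
E: 1 + (0.81×2 + 0.19×1) = 2.81

2.81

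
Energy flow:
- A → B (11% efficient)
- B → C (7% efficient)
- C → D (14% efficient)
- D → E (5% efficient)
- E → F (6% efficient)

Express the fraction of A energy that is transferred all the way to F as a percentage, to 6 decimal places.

Product of link efficiencies: 0.11 × 0.07 × 0.14 × 0.05 × 0.06 = 0.000003234
As a percentage: 0.000003234 × 100 = 0.000323%

0.000323%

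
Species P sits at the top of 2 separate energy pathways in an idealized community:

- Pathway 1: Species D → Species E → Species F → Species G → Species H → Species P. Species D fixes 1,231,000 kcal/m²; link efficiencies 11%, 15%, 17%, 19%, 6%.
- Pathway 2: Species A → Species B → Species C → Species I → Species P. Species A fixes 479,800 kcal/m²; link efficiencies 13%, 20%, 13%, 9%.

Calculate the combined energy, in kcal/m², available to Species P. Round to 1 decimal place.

Pathway 1: 1231000 × 0.11 × 0.15 × 0.17 × 0.19 × 0.06 = 39.363687 kcal/m²
Pathway 2: 479800 × 0.13 × 0.2 × 0.13 × 0.09 = 145.95516 kcal/m²
Total at Species P: 39.363687 + 145.95516 = 185.318847 kcal/m²

185.3 kcal/m²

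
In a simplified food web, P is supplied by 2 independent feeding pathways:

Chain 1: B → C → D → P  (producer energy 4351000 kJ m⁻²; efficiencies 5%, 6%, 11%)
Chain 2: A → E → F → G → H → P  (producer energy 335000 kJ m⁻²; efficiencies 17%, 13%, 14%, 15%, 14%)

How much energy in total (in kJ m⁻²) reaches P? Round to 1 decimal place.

1457.6 kJ m⁻²

Chain 1: 4351000 × 0.05 × 0.06 × 0.11 = 1435.83 kJ m⁻²
Chain 2: 335000 × 0.17 × 0.13 × 0.14 × 0.15 × 0.14 = 21.76629 kJ m⁻²
Total at P: 1435.83 + 21.76629 = 1457.59629 kJ m⁻²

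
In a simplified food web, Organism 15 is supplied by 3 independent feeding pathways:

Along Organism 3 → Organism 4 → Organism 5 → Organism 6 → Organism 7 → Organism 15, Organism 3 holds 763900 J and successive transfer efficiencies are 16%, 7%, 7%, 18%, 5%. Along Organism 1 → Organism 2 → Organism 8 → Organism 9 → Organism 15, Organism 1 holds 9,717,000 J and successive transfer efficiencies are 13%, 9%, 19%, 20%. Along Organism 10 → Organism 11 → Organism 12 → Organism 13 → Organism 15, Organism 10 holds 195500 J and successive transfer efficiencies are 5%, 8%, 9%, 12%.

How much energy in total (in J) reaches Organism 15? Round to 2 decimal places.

4334.01 J

Via Organism 3: 763900 × 0.16 × 0.07 × 0.07 × 0.18 × 0.05 = 5.3900784 J
Via Organism 1: 9717000 × 0.13 × 0.09 × 0.19 × 0.2 = 4320.1782 J
Via Organism 10: 195500 × 0.05 × 0.08 × 0.09 × 0.12 = 8.4456 J
Total at Organism 15: 5.3900784 + 4320.1782 + 8.4456 = 4334.0138784 J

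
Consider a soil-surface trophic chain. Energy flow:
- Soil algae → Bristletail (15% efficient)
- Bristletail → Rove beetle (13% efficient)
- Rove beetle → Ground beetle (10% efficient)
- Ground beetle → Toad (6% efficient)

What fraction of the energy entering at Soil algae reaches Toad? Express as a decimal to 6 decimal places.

0.000117

Product of link efficiencies: 0.15 × 0.13 × 0.1 × 0.06 = 0.000117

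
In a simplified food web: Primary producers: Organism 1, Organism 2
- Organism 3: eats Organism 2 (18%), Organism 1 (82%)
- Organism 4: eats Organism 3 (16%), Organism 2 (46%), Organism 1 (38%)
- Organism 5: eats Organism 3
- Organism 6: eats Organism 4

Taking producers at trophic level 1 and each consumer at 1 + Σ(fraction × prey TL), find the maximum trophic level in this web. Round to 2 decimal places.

3.16

Organism 3: 1 + (0.18×1 + 0.82×1) = 2
Organism 4: 1 + (0.16×2 + 0.46×1 + 0.38×1) = 2.16
Organism 5: 1 + 2 = 3
Organism 6: 1 + 2.16 = 3.16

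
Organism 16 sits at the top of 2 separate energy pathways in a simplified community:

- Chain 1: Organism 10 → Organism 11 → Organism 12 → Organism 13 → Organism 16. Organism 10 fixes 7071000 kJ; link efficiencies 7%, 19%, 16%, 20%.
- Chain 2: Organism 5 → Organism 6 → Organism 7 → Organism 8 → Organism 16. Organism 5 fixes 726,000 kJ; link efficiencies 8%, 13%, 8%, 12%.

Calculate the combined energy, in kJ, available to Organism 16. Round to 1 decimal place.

Chain 1: 7071000 × 0.07 × 0.19 × 0.16 × 0.2 = 3009.4176 kJ
Chain 2: 726000 × 0.08 × 0.13 × 0.08 × 0.12 = 72.48384 kJ
Total at Organism 16: 3009.4176 + 72.48384 = 3081.90144 kJ

3081.9 kJ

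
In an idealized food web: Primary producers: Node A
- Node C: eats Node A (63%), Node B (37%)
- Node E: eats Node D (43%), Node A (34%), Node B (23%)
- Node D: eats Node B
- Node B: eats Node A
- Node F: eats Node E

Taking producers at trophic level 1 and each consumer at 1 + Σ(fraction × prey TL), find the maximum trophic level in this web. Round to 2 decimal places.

Node B: 1 + 1 = 2
Node C: 1 + (0.63×1 + 0.37×2) = 2.37
Node D: 1 + 2 = 3
Node E: 1 + (0.43×3 + 0.34×1 + 0.23×2) = 3.09
Node F: 1 + 3.09 = 4.09

4.09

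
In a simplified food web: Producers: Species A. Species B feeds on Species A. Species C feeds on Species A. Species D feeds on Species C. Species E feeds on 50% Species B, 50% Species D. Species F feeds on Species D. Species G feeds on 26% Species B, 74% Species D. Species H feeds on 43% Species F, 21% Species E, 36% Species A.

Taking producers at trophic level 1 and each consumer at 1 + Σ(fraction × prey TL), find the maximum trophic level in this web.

4

Species B: 1 + 1 = 2
Species C: 1 + 1 = 2
Species D: 1 + 2 = 3
Species E: 1 + (0.5×2 + 0.5×3) = 3.5
Species F: 1 + 3 = 4
Species G: 1 + (0.26×2 + 0.74×3) = 3.74
Species H: 1 + (0.43×4 + 0.21×3.5 + 0.36×1) = 3.815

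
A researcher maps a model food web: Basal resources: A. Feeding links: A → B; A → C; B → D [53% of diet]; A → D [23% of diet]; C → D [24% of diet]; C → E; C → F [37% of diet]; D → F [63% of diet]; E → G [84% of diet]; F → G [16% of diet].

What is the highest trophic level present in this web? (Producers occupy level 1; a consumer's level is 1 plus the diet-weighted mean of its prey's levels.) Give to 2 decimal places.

4.08

B: 1 + 1 = 2
C: 1 + 1 = 2
D: 1 + (0.53×2 + 0.23×1 + 0.24×2) = 2.77
E: 1 + 2 = 3
F: 1 + (0.37×2 + 0.63×2.77) = 3.4851
G: 1 + (0.84×3 + 0.16×3.4851) = 4.077616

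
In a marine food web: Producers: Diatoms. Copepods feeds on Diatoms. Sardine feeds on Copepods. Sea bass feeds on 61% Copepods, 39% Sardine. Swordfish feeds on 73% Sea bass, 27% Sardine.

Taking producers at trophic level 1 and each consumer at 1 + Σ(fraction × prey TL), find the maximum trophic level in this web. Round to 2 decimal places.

4.28

Copepods: 1 + 1 = 2
Sardine: 1 + 2 = 3
Sea bass: 1 + (0.61×2 + 0.39×3) = 3.39
Swordfish: 1 + (0.73×3.39 + 0.27×3) = 4.2847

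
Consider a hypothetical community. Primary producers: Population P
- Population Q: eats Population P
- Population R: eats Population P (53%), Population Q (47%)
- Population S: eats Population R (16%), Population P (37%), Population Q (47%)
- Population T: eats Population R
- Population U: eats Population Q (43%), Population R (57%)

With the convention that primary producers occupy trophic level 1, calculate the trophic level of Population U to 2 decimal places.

Population Q: 1 + 1 = 2
Population R: 1 + (0.53×1 + 0.47×2) = 2.47
Population S: 1 + (0.16×2.47 + 0.37×1 + 0.47×2) = 2.7052
Population T: 1 + 2.47 = 3.47
Population U: 1 + (0.43×2 + 0.57×2.47) = 3.2679

3.27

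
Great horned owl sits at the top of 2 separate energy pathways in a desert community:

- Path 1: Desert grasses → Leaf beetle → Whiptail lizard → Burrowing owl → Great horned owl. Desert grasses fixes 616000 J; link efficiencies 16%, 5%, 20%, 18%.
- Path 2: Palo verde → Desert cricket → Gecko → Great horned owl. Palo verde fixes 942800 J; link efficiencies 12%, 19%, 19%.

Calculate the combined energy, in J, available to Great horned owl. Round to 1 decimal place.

Path 1: 616000 × 0.16 × 0.05 × 0.2 × 0.18 = 177.408 J
Path 2: 942800 × 0.12 × 0.19 × 0.19 = 4084.2096 J
Total at Great horned owl: 177.408 + 4084.2096 = 4261.6176 J

4261.6 J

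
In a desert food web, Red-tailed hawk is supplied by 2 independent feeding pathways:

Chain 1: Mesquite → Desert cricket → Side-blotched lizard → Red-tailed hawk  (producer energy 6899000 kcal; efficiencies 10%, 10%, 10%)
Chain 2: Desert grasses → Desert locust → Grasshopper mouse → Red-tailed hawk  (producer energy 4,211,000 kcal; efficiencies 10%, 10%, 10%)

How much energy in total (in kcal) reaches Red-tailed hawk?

11110 kcal

Chain 1: 6899000 × 0.1 × 0.1 × 0.1 = 6899 kcal
Chain 2: 4211000 × 0.1 × 0.1 × 0.1 = 4211 kcal
Total at Red-tailed hawk: 6899 + 4211 = 11110 kcal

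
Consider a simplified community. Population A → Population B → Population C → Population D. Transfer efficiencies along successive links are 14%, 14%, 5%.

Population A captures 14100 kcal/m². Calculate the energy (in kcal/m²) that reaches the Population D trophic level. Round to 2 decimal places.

Population B: 14100 × 0.14 = 1974 kcal/m²
Population C: 1974 × 0.14 = 276.36 kcal/m²
Population D: 276.36 × 0.05 = 13.818 kcal/m²

13.82 kcal/m²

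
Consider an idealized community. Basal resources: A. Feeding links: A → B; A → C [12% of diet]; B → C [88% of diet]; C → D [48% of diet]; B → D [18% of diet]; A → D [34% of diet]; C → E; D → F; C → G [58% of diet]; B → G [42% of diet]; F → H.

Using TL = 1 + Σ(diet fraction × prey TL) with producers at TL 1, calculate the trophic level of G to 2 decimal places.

3.51

B: 1 + 1 = 2
C: 1 + (0.12×1 + 0.88×2) = 2.88
D: 1 + (0.48×2.88 + 0.18×2 + 0.34×1) = 3.0824
E: 1 + 2.88 = 3.88
F: 1 + 3.0824 = 4.0824
G: 1 + (0.58×2.88 + 0.42×2) = 3.5104
H: 1 + 4.0824 = 5.0824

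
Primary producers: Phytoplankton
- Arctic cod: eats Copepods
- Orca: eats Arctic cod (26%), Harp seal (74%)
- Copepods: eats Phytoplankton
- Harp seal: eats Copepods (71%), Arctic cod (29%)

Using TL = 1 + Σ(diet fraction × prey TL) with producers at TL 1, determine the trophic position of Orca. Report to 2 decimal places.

Copepods: 1 + 1 = 2
Arctic cod: 1 + 2 = 3
Harp seal: 1 + (0.71×2 + 0.29×3) = 3.29
Orca: 1 + (0.26×3 + 0.74×3.29) = 4.2146

4.21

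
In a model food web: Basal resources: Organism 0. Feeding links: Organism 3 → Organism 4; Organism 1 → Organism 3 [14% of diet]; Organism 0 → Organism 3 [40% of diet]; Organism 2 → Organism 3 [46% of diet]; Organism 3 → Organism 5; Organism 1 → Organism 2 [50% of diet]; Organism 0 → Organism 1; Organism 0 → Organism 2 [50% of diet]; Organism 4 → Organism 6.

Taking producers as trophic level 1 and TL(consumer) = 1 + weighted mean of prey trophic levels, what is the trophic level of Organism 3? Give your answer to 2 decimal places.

2.83

Organism 1: 1 + 1 = 2
Organism 2: 1 + (0.5×1 + 0.5×2) = 2.5
Organism 3: 1 + (0.46×2.5 + 0.14×2 + 0.4×1) = 2.83
Organism 4: 1 + 2.83 = 3.83
Organism 5: 1 + 2.83 = 3.83
Organism 6: 1 + 3.83 = 4.83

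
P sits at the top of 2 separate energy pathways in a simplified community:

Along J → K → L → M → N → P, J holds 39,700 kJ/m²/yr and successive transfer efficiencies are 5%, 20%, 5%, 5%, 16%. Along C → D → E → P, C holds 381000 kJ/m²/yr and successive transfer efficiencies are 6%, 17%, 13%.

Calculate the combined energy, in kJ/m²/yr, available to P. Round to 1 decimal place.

505.4 kJ/m²/yr

Via J: 39700 × 0.05 × 0.2 × 0.05 × 0.05 × 0.16 = 0.1588 kJ/m²/yr
Via C: 381000 × 0.06 × 0.17 × 0.13 = 505.206 kJ/m²/yr
Total at P: 0.1588 + 505.206 = 505.3648 kJ/m²/yr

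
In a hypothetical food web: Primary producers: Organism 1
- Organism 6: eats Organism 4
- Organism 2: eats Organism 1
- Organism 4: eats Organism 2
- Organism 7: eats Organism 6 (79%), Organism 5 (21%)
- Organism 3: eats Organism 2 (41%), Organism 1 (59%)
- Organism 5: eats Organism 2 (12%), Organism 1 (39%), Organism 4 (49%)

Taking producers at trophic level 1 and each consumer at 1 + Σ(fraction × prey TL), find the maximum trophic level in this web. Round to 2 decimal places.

4.81

Organism 2: 1 + 1 = 2
Organism 3: 1 + (0.41×2 + 0.59×1) = 2.41
Organism 4: 1 + 2 = 3
Organism 5: 1 + (0.12×2 + 0.39×1 + 0.49×3) = 3.1
Organism 6: 1 + 3 = 4
Organism 7: 1 + (0.79×4 + 0.21×3.1) = 4.811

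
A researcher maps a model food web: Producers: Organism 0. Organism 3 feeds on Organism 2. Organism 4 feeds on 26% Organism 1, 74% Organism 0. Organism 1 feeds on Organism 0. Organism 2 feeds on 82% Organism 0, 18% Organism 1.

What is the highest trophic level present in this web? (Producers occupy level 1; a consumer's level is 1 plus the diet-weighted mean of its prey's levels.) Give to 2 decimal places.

Organism 1: 1 + 1 = 2
Organism 2: 1 + (0.82×1 + 0.18×2) = 2.18
Organism 3: 1 + 2.18 = 3.18
Organism 4: 1 + (0.26×2 + 0.74×1) = 2.26

3.18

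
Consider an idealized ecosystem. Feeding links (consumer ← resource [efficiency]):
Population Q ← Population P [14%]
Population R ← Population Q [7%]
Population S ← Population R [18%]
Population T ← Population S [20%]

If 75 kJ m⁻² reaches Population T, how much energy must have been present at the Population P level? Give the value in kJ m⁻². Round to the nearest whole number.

212585 kJ m⁻²

Cumulative transfer efficiency: 0.14 × 0.07 × 0.18 × 0.2 = 0.0003528
Population P energy = 75 / 0.0003528 = 212585 kJ m⁻²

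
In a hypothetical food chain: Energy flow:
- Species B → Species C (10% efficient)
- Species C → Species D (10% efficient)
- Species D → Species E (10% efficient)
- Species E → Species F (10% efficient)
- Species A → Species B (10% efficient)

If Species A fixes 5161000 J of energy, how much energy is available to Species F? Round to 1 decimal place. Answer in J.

51.6 J

Species B: 5161000 × 0.1 = 516100 J
Species C: 516100 × 0.1 = 51610 J
Species D: 51610 × 0.1 = 5161 J
Species E: 5161 × 0.1 = 516.1 J
Species F: 516.1 × 0.1 = 51.61 J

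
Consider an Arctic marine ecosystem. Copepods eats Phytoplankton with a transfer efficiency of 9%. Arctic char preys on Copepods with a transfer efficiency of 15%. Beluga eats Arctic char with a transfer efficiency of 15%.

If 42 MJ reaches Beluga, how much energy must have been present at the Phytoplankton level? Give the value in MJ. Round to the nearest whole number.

20741 MJ

Cumulative transfer efficiency: 0.09 × 0.15 × 0.15 = 0.002025
Phytoplankton energy = 42 / 0.002025 = 20741 MJ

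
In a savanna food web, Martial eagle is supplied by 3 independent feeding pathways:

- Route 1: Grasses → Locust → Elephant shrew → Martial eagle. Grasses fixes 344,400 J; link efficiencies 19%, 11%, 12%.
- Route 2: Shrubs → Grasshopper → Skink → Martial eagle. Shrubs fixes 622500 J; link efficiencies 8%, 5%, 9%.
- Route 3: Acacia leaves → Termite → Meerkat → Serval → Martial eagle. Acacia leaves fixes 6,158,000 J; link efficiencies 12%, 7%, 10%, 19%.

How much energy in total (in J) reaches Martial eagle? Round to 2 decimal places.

Route 1: 344400 × 0.19 × 0.11 × 0.12 = 863.7552 J
Route 2: 622500 × 0.08 × 0.05 × 0.09 = 224.1 J
Route 3: 6158000 × 0.12 × 0.07 × 0.1 × 0.19 = 982.8168 J
Total at Martial eagle: 863.7552 + 224.1 + 982.8168 = 2070.672 J

2070.67 J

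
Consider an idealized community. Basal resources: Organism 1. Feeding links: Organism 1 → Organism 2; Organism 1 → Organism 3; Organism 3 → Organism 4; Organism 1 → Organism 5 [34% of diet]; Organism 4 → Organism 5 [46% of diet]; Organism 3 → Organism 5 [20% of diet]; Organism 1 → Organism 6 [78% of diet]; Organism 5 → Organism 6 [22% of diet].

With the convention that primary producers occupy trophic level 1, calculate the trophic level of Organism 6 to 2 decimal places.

2.47

Organism 2: 1 + 1 = 2
Organism 3: 1 + 1 = 2
Organism 4: 1 + 2 = 3
Organism 5: 1 + (0.34×1 + 0.46×3 + 0.2×2) = 3.12
Organism 6: 1 + (0.78×1 + 0.22×3.12) = 2.4664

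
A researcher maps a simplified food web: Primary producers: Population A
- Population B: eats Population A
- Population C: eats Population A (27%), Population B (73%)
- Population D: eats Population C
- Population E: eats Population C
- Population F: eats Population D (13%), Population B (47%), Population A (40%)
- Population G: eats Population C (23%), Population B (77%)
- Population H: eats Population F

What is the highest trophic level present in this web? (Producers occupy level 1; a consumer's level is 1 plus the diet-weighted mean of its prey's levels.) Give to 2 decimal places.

3.82

Population B: 1 + 1 = 2
Population C: 1 + (0.27×1 + 0.73×2) = 2.73
Population D: 1 + 2.73 = 3.73
Population E: 1 + 2.73 = 3.73
Population F: 1 + (0.13×3.73 + 0.47×2 + 0.4×1) = 2.8249
Population G: 1 + (0.23×2.73 + 0.77×2) = 3.1679
Population H: 1 + 2.8249 = 3.8249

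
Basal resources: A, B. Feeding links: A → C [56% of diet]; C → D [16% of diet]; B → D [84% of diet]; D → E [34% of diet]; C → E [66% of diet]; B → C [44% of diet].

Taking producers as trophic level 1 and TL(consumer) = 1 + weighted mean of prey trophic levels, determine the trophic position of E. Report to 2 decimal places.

C: 1 + (0.56×1 + 0.44×1) = 2
D: 1 + (0.16×2 + 0.84×1) = 2.16
E: 1 + (0.66×2 + 0.34×2.16) = 3.0544

3.05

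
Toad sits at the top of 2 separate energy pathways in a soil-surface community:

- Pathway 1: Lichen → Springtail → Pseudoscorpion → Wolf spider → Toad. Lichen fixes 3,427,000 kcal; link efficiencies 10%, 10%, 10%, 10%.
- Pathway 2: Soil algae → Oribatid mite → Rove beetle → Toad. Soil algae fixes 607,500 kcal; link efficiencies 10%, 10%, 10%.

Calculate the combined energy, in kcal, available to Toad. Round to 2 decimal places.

Pathway 1: 3427000 × 0.1 × 0.1 × 0.1 × 0.1 = 342.7 kcal
Pathway 2: 607500 × 0.1 × 0.1 × 0.1 = 607.5 kcal
Total at Toad: 342.7 + 607.5 = 950.2 kcal

950.20 kcal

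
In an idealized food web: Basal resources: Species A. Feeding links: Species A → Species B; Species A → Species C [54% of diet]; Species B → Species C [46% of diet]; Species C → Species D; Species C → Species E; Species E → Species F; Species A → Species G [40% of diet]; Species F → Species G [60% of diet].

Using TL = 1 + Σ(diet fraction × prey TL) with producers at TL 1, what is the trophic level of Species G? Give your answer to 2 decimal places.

4.08

Species B: 1 + 1 = 2
Species C: 1 + (0.54×1 + 0.46×2) = 2.46
Species D: 1 + 2.46 = 3.46
Species E: 1 + 2.46 = 3.46
Species F: 1 + 3.46 = 4.46
Species G: 1 + (0.4×1 + 0.6×4.46) = 4.076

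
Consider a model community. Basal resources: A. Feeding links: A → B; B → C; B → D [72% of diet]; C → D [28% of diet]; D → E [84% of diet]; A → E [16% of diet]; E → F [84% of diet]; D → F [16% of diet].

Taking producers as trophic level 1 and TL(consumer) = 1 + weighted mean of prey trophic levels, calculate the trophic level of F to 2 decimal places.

B: 1 + 1 = 2
C: 1 + 2 = 3
D: 1 + (0.72×2 + 0.28×3) = 3.28
E: 1 + (0.84×3.28 + 0.16×1) = 3.9152
F: 1 + (0.84×3.9152 + 0.16×3.28) = 4.813568

4.81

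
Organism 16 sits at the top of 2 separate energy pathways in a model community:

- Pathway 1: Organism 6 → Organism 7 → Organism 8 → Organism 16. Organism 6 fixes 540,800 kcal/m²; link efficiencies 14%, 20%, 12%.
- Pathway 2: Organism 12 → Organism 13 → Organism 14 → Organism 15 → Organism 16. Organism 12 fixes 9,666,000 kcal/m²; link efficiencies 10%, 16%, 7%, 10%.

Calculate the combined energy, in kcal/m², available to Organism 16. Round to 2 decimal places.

Pathway 1: 540800 × 0.14 × 0.2 × 0.12 = 1817.088 kcal/m²
Pathway 2: 9666000 × 0.1 × 0.16 × 0.07 × 0.1 = 1082.592 kcal/m²
Total at Organism 16: 1817.088 + 1082.592 = 2899.68 kcal/m²

2899.68 kcal/m²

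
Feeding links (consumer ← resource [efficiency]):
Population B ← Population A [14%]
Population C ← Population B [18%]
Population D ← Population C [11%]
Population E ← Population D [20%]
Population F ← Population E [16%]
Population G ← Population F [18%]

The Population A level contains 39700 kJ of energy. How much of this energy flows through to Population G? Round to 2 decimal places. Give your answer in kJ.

Population B: 39700 × 0.14 = 5558 kJ
Population C: 5558 × 0.18 = 1000.44 kJ
Population D: 1000.44 × 0.11 = 110.0484 kJ
Population E: 110.0484 × 0.2 = 22.00968 kJ
Population F: 22.00968 × 0.16 = 3.5215488 kJ
Population G: 3.5215488 × 0.18 = 0.633878784 kJ

0.63 kJ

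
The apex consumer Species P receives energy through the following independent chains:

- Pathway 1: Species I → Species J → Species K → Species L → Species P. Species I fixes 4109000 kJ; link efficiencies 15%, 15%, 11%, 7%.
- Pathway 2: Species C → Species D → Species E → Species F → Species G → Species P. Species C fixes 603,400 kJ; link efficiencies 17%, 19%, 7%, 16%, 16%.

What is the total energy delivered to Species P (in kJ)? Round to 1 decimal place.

746.8 kJ

Pathway 1: 4109000 × 0.15 × 0.15 × 0.11 × 0.07 = 711.88425 kJ
Pathway 2: 603400 × 0.17 × 0.19 × 0.07 × 0.16 × 0.16 = 34.92575744 kJ
Total at Species P: 711.88425 + 34.92575744 = 746.81000744 kJ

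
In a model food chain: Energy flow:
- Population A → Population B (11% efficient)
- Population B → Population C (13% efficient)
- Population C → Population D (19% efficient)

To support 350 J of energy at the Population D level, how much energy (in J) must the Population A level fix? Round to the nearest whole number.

128819 J

Cumulative transfer efficiency: 0.11 × 0.13 × 0.19 = 0.002717
Population A energy = 350 / 0.002717 = 128819 J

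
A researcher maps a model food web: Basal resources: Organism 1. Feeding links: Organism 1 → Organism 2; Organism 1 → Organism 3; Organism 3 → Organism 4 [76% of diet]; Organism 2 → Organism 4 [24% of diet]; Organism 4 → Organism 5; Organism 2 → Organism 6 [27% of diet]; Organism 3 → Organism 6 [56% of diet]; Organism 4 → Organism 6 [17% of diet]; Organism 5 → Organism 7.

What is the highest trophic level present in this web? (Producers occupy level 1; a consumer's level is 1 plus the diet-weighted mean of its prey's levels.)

5

Organism 2: 1 + 1 = 2
Organism 3: 1 + 1 = 2
Organism 4: 1 + (0.76×2 + 0.24×2) = 3
Organism 5: 1 + 3 = 4
Organism 6: 1 + (0.27×2 + 0.56×2 + 0.17×3) = 3.17
Organism 7: 1 + 4 = 5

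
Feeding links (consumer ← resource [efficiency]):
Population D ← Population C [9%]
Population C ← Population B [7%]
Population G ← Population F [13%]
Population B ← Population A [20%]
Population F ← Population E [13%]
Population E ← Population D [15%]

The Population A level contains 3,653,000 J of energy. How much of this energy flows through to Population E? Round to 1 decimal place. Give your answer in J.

690.4 J

Population B: 3653000 × 0.2 = 730600 J
Population C: 730600 × 0.07 = 51142 J
Population D: 51142 × 0.09 = 4602.78 J
Population E: 4602.78 × 0.15 = 690.417 J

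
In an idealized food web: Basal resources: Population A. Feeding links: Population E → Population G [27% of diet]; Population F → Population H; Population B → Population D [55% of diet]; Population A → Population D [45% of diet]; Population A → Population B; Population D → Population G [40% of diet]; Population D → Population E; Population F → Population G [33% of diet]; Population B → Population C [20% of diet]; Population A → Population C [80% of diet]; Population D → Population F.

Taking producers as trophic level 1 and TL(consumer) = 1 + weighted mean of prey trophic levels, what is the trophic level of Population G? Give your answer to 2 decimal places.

4.15

Population B: 1 + 1 = 2
Population C: 1 + (0.8×1 + 0.2×2) = 2.2
Population D: 1 + (0.45×1 + 0.55×2) = 2.55
Population E: 1 + 2.55 = 3.55
Population F: 1 + 2.55 = 3.55
Population G: 1 + (0.27×3.55 + 0.4×2.55 + 0.33×3.55) = 4.15
Population H: 1 + 3.55 = 4.55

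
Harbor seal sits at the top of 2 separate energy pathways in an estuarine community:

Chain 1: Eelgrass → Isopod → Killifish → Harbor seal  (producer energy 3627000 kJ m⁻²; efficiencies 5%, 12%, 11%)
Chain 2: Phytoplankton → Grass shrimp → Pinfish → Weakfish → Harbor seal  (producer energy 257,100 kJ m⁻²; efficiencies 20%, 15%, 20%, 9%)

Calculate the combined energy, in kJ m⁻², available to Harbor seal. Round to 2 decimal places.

Chain 1: 3627000 × 0.05 × 0.12 × 0.11 = 2393.82 kJ m⁻²
Chain 2: 257100 × 0.2 × 0.15 × 0.2 × 0.09 = 138.834 kJ m⁻²
Total at Harbor seal: 2393.82 + 138.834 = 2532.654 kJ m⁻²

2532.65 kJ m⁻²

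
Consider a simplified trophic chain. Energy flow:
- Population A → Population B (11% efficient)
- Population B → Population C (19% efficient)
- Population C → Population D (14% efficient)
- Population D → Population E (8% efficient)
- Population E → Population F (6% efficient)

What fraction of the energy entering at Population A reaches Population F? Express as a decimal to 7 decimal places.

Product of link efficiencies: 0.11 × 0.19 × 0.14 × 0.08 × 0.06 = 0.0000140448

0.0000140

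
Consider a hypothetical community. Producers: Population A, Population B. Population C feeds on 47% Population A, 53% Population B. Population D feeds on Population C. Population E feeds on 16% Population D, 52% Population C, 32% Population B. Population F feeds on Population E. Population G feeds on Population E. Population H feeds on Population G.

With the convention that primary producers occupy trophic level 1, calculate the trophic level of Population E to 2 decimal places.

Population C: 1 + (0.47×1 + 0.53×1) = 2
Population D: 1 + 2 = 3
Population E: 1 + (0.16×3 + 0.52×2 + 0.32×1) = 2.84
Population F: 1 + 2.84 = 3.84
Population G: 1 + 2.84 = 3.84
Population H: 1 + 3.84 = 4.84

2.84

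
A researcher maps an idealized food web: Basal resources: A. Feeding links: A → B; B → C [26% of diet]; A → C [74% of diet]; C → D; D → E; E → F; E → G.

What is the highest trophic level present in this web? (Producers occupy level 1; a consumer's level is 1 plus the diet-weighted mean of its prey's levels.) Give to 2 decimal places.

B: 1 + 1 = 2
C: 1 + (0.26×2 + 0.74×1) = 2.26
D: 1 + 2.26 = 3.26
E: 1 + 3.26 = 4.26
F: 1 + 4.26 = 5.26
G: 1 + 4.26 = 5.26

5.26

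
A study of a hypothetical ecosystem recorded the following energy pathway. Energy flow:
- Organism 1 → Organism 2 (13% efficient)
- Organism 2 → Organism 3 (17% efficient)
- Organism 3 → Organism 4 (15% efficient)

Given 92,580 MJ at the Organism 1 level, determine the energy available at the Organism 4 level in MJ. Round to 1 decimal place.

Organism 2: 92580 × 0.13 = 12035.4 MJ
Organism 3: 12035.4 × 0.17 = 2046.018 MJ
Organism 4: 2046.018 × 0.15 = 306.9027 MJ

306.9 MJ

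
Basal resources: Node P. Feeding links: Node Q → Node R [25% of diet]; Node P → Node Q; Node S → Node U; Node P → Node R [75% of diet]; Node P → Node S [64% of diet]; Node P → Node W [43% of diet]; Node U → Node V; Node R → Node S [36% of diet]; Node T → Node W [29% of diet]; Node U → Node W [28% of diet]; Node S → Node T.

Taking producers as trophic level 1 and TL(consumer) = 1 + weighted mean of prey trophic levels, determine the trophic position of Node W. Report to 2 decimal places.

Node Q: 1 + 1 = 2
Node R: 1 + (0.75×1 + 0.25×2) = 2.25
Node S: 1 + (0.64×1 + 0.36×2.25) = 2.45
Node T: 1 + 2.45 = 3.45
Node U: 1 + 2.45 = 3.45
Node V: 1 + 3.45 = 4.45
Node W: 1 + (0.29×3.45 + 0.43×1 + 0.28×3.45) = 3.3965

3.40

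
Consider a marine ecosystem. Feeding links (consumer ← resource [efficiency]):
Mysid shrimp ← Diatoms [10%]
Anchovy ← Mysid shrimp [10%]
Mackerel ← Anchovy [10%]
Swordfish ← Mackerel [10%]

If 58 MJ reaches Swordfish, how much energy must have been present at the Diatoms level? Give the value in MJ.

Cumulative transfer efficiency: 0.1 × 0.1 × 0.1 × 0.1 = 0.0001
Diatoms energy = 58 / 0.0001 = 580000 MJ

580000 MJ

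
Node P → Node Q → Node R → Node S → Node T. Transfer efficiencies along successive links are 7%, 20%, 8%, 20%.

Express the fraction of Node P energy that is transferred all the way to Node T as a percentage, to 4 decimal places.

0.0224%

Product of link efficiencies: 0.07 × 0.2 × 0.08 × 0.2 = 0.000224
As a percentage: 0.000224 × 100 = 0.0224%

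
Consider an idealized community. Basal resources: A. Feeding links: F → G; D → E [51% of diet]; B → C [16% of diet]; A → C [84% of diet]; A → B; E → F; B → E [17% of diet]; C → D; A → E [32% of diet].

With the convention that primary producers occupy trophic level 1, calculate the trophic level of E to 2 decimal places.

B: 1 + 1 = 2
C: 1 + (0.16×2 + 0.84×1) = 2.16
D: 1 + 2.16 = 3.16
E: 1 + (0.17×2 + 0.51×3.16 + 0.32×1) = 3.2716
F: 1 + 3.2716 = 4.2716
G: 1 + 4.2716 = 5.2716

3.27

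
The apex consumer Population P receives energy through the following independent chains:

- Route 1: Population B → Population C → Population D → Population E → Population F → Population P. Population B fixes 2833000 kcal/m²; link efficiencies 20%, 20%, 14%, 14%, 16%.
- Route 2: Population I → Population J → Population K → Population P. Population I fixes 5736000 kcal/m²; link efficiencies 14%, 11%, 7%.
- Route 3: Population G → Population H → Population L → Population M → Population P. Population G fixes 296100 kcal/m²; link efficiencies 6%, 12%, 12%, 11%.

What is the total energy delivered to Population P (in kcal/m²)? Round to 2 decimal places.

Route 1: 2833000 × 0.2 × 0.2 × 0.14 × 0.14 × 0.16 = 355.37152 kcal/m²
Route 2: 5736000 × 0.14 × 0.11 × 0.07 = 6183.408 kcal/m²
Route 3: 296100 × 0.06 × 0.12 × 0.12 × 0.11 = 28.141344 kcal/m²
Total at Population P: 355.37152 + 6183.408 + 28.141344 = 6566.920864 kcal/m²

6566.92 kcal/m²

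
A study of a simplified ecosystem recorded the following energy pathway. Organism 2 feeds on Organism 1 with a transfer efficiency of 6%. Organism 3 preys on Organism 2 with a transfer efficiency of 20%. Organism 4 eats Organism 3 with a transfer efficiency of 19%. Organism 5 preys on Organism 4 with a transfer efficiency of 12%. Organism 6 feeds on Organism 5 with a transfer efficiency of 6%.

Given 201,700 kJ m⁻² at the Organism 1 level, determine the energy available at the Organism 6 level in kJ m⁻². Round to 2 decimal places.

3.31 kJ m⁻²

Organism 2: 201700 × 0.06 = 12102 kJ m⁻²
Organism 3: 12102 × 0.2 = 2420.4 kJ m⁻²
Organism 4: 2420.4 × 0.19 = 459.876 kJ m⁻²
Organism 5: 459.876 × 0.12 = 55.18512 kJ m⁻²
Organism 6: 55.18512 × 0.06 = 3.3111072 kJ m⁻²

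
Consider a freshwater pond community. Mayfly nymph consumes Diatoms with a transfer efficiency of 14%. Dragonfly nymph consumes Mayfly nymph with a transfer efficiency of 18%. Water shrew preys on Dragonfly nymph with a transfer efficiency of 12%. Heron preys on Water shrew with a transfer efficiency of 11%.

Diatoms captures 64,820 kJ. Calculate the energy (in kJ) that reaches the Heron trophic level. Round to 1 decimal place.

21.6 kJ

Mayfly nymph: 64820 × 0.14 = 9074.8 kJ
Dragonfly nymph: 9074.8 × 0.18 = 1633.464 kJ
Water shrew: 1633.464 × 0.12 = 196.01568 kJ
Heron: 196.01568 × 0.11 = 21.5617248 kJ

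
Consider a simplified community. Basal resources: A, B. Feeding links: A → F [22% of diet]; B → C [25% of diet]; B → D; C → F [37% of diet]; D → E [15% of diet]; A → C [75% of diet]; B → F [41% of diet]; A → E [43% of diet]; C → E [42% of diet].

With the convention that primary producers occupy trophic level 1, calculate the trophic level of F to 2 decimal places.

C: 1 + (0.25×1 + 0.75×1) = 2
D: 1 + 1 = 2
E: 1 + (0.42×2 + 0.43×1 + 0.15×2) = 2.57
F: 1 + (0.41×1 + 0.22×1 + 0.37×2) = 2.37

2.37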